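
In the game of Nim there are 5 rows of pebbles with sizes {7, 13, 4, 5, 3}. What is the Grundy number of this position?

Compute the nim-sum pairwise:
7 ^ 13 = 10
10 ^ 4 = 14
14 ^ 5 = 11
11 ^ 3 = 8

8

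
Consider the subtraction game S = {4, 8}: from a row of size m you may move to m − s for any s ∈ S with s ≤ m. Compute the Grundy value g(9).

2

Build the Grundy sequence with g(k) = mex{g(k−s) : s ∈ {4, 8}, s ≤ k}:
k:     0  1  2  3  4  5  6  7  8  9
g(k):  0  0  0  0  1  1  1  1  2  2
So g(9) = 2.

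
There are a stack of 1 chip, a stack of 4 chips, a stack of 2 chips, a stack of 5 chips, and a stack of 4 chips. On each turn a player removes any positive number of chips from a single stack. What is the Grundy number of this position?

Bitwise XOR of the heap sizes:
  001  (1)
  100  (4)
  010  (2)
  101  (5)
  100  (4)
  ---
  110  (6)

6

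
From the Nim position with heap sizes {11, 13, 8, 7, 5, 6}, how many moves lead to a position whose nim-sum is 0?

Nim-sum: 11 ^ 13 ^ 8 ^ 7 ^ 5 ^ 6 = 10.
The overall nim-sum is X = 10. A heap of size p has a winning move iff p XOR X < p (reduce it to p XOR X).
  11: 11 XOR 10 = 1 < 11 — winning move (to 1).
  13: 13 XOR 10 = 7 < 13 — winning move (to 7).
  8: 8 XOR 10 = 2 < 8 — winning move (to 2).
  7: 7 XOR 10 = 13 ≥ 7 — no move.
  5: 5 XOR 10 = 15 ≥ 5 — no move.
  6: 6 XOR 10 = 12 ≥ 6 — no move.
That gives 3 winning moves.

3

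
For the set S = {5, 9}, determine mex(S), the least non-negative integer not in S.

0 is not in the set, so the mex is 0.

0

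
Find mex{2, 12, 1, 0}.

The values 0, 1, 2 are all present; 3 is the first non-negative integer missing from the set.

3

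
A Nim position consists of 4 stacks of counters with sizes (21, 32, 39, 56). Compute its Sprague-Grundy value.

42

Nim-sum: 21 ^ 32 ^ 39 ^ 56 = 42.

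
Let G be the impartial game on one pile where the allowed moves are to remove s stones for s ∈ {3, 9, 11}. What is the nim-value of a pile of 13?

2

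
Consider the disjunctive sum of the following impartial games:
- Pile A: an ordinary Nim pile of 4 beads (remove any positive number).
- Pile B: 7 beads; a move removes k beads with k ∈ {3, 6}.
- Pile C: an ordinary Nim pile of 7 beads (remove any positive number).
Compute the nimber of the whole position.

1

Pile A is a plain Nim pile of size 4, so its Grundy value is 4.
For pile B, compute g(0), g(1), … with moves {3, 6}:
k:     0  1  2  3  4  5  6  7
g(k):  0  0  0  1  1  1  2  2
So g(7) = 2.
Pile C is a plain Nim pile of size 7, so its Grundy value is 7.
By the Sprague-Grundy theorem, the Grundy value of a sum of independent games is the XOR of the component values.
Combined value = 4 ⊕ 2 ⊕ 7 = 1.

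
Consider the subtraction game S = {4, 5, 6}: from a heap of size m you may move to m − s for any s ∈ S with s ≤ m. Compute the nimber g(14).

1

Build the Grundy sequence with g(k) = mex{g(k−s) : s ∈ {4, 5, 6}, s ≤ k}:
g(0) = mex{} = 0
g(1) = mex{} = 0
g(2) = mex{} = 0
g(3) = mex{} = 0
g(4) = mex{0} = 1
g(5) = mex{0} = 1
g(6) = mex{0} = 1
g(7) = mex{0} = 1
g(8) = mex{0,1} = 2
g(9) = mex{0,1} = 2
g(10) = mex{1} = 0
g(11) = mex{1} = 0
g(12) = mex{1,2} = 0
g(13) = mex{1,2} = 0
g(14) = mex{0,2} = 1
So g(14) = 1.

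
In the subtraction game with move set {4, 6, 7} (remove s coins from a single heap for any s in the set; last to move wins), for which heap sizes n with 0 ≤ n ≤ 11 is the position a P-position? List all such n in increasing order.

Compute g(0), g(1), … for moves {4, 6, 7}:
k:     0  1  2  3  4  5  6  7  8  9 10 11
g(k):  0  0  0  0  1  1  1  1  2  2  2  0
The P-positions (g = 0) in 0..11 are 0, 1, 2, 3, 11.

0, 1, 2, 3, 11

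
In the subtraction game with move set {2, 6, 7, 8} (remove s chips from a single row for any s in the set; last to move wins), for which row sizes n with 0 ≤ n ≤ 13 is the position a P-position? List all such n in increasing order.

Grundy values for subtraction set {2, 6, 7, 8}:
g(0) = mex{} = 0
g(1) = mex{} = 0
g(2) = mex{0} = 1
g(3) = mex{0} = 1
g(4) = mex{1} = 0
g(5) = mex{1} = 0
g(6) = mex{0} = 1
g(7) = mex{0} = 1
g(8) = mex{0,1} = 2
g(9) = mex{0,1} = 2
g(10) = mex{0,1,2} = 3
g(11) = mex{0,1,2} = 3
g(12) = mex{0,1,3} = 2
g(13) = mex{0,1,3} = 2
The P-positions (g = 0) in 0..13 are 0, 1, 4, 5.

0, 1, 4, 5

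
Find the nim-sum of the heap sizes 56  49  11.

Nim-sum: 56 XOR 49 XOR 11 = 2.

2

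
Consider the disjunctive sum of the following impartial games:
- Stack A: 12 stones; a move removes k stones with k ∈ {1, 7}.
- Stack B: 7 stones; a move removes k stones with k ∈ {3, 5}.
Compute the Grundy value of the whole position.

2

Build the Grundy sequence for stack A with g(k) = mex{g(k−s) : s ∈ {1, 7}, s ≤ k}:
g(0) = mex{} = 0
g(1) = mex{0} = 1
g(2) = mex{1} = 0
g(3) = mex{0} = 1
g(4) = mex{1} = 0
g(5) = mex{0} = 1
g(6) = mex{1} = 0
g(7) = mex{0} = 1
g(8) = mex{1} = 0
g(9) = mex{0} = 1
g(10) = mex{1} = 0
g(11) = mex{0} = 1
g(12) = mex{1} = 0
So g(12) = 0.
Build the Grundy sequence for stack B with g(k) = mex{g(k−s) : s ∈ {3, 5}, s ≤ k}:
g(0) = mex{} = 0
g(1) = mex{} = 0
g(2) = mex{} = 0
g(3) = mex{0} = 1
g(4) = mex{0} = 1
g(5) = mex{0} = 1
g(6) = mex{0,1} = 2
g(7) = mex{0,1} = 2
So g(7) = 2.
The value of a disjunctive sum is the nim-sum of the parts.
Combined value = 0 ⊕ 2 = 2.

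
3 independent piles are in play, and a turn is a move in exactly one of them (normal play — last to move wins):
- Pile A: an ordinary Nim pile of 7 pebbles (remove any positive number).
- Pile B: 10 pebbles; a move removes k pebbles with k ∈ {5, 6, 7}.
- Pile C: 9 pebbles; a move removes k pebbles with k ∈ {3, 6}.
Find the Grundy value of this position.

Pile A is a plain Nim pile of size 7, so its Grundy value is 7.
Grundy values for pile B (subtraction set {5, 6, 7}):
k:     0  1  2  3  4  5  6  7  8  9 10
g(k):  0  0  0  0  0  1  1  1  1  1  2
So g(10) = 2.
Build the Grundy sequence for pile C with g(k) = mex{g(k−s) : s ∈ {3, 6}, s ≤ k}:
g(0) = mex{} = 0
g(1) = mex{} = 0
g(2) = mex{} = 0
g(3) = mex{0} = 1
g(4) = mex{0} = 1
g(5) = mex{0} = 1
g(6) = mex{0,1} = 2
g(7) = mex{0,1} = 2
g(8) = mex{0,1} = 2
g(9) = mex{1,2} = 0
So g(9) = 0.
The value of a disjunctive sum is the nim-sum of the parts.
Combined value = 7 ⊕ 2 ⊕ 0 = 5.

5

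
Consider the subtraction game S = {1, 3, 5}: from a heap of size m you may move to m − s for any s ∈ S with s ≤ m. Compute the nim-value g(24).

Build the Grundy sequence with g(k) = mex{g(k−s) : s ∈ {1, 3, 5}, s ≤ k}:
k:     0  1  2  3  4  5  6  7  8  9 10 11 12 13 14 15 16 17 18 19 20 21 22 23 24
g(k):  0  1  0  1  0  1  0  1  0  1  0  1  0  1  0  1  0  1  0  1  0  1  0  1  0
So g(24) = 0.

0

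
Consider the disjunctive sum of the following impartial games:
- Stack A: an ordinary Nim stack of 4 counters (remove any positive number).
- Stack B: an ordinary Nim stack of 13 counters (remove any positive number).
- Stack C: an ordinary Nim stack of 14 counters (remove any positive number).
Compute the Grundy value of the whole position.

Stack A is a plain Nim stack of size 4, so its Grundy value is 4.
Stack B is a plain Nim stack of size 13, so its Grundy value is 13.
Stack C is a plain Nim stack of size 14, so its Grundy value is 14.
The value of a disjunctive sum is the nim-sum of the parts.
Combined value = 4 XOR 13 XOR 14 = 7.

7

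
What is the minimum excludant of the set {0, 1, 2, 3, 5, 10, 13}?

The values 0, 1, 2, 3 are all present; 4 is the first non-negative integer missing from the set.

4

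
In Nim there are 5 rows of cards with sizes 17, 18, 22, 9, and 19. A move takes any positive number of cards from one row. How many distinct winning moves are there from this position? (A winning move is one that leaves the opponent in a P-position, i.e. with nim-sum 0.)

Compute the nim-sum pairwise:
17 ^ 18 = 3
3 ^ 22 = 21
21 ^ 9 = 28
28 ^ 19 = 15
The overall nim-sum is X = 15. A row of size p has a winning move iff p XOR X < p (reduce it to p XOR X).
  17: 17 XOR 15 = 30 ≥ 17 — no move.
  18: 18 XOR 15 = 29 ≥ 18 — no move.
  22: 22 XOR 15 = 25 ≥ 22 — no move.
  9: 9 XOR 15 = 6 < 9 — winning move (to 6).
  19: 19 XOR 15 = 28 ≥ 19 — no move.
That gives 1 winning move.

1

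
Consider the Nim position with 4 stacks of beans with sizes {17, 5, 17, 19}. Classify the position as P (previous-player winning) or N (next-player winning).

N-position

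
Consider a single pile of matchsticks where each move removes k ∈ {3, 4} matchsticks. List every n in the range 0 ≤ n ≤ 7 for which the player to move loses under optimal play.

0, 1, 2, 7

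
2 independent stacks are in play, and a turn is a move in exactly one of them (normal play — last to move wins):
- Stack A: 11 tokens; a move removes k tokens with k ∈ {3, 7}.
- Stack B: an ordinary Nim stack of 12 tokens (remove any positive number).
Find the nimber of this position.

Build the Grundy sequence for stack A with g(k) = mex{g(k−s) : s ∈ {3, 7}, s ≤ k}:
g(0) = mex{} = 0
g(1) = mex{} = 0
g(2) = mex{} = 0
g(3) = mex{0} = 1
g(4) = mex{0} = 1
g(5) = mex{0} = 1
g(6) = mex{1} = 0
g(7) = mex{0,1} = 2
g(8) = mex{0,1} = 2
g(9) = mex{0} = 1
g(10) = mex{1,2} = 0
g(11) = mex{1,2} = 0
So g(11) = 0.
Stack B is a plain Nim stack of size 12, so its Grundy value is 12.
The value of a disjunctive sum is the nim-sum of the parts.
Combined value = 0 ⊕ 12 = 12.

12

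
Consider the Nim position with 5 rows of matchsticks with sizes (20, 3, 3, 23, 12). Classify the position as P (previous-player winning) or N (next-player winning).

N-position

Bitwise XOR of the heap sizes:
  10100  (20)
  00011  (3)
  00011  (3)
  10111  (23)
  01100  (12)
  -----
  01111  (15)
The nim-sum is 15 ≠ 0, so this is an N-position: the player to move can win.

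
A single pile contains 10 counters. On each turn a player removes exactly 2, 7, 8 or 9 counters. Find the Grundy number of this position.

3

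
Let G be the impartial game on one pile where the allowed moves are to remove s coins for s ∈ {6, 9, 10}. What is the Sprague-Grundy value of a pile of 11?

Compute g(0), g(1), … for moves {6, 9, 10}:
k:     0  1  2  3  4  5  6  7  8  9 10 11
g(k):  0  0  0  0  0  0  1  1  1  1  1  1
So g(11) = 1.

1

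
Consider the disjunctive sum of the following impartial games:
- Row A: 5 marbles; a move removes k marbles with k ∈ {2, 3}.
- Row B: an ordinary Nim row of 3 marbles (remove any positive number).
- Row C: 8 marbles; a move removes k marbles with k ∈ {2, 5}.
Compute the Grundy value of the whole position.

3

Grundy values for row A (subtraction set {2, 3}):
g(0) = mex{} = 0
g(1) = mex{} = 0
g(2) = mex{0} = 1
g(3) = mex{0} = 1
g(4) = mex{0,1} = 2
g(5) = mex{1} = 0
So g(5) = 0.
Row B is a plain Nim row of size 3, so its Grundy value is 3.
For row C, compute g(0), g(1), … with moves {2, 5}:
k:     0  1  2  3  4  5  6  7  8
g(k):  0  0  1  1  0  2  1  0  0
So g(8) = 0.
By the Sprague-Grundy theorem, the Grundy value of a sum of independent games is the XOR of the component values.
Combined value = 0 XOR 3 XOR 0 = 3.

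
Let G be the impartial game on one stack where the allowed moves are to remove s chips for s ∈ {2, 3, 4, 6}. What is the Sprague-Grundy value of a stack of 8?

0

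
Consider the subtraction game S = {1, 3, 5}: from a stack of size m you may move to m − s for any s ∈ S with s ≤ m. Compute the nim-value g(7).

Build the Grundy sequence with g(k) = mex{g(k−s) : s ∈ {1, 3, 5}, s ≤ k}:
k:     0  1  2  3  4  5  6  7
g(k):  0  1  0  1  0  1  0  1
So g(7) = 1.

1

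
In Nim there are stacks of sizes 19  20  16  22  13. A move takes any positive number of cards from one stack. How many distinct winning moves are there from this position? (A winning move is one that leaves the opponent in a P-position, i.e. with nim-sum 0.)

1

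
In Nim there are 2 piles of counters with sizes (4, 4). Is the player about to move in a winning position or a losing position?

Losing position

Nim-sum: 4 ⊕ 4 = 0.
The nim-sum is 0, so this is a P-position: the player to move is in a losing position under optimal play.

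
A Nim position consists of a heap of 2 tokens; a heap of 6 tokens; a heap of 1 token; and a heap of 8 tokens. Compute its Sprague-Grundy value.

In binary:
  0010  (2)
  0110  (6)
  0001  (1)
  1000  (8)
  ----
  1101  (13)

13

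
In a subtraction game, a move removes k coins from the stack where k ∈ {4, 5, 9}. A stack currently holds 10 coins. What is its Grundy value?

2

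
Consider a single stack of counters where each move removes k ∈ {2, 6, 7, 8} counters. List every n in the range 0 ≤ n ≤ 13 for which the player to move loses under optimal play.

Build the Grundy sequence with g(k) = mex{g(k−s) : s ∈ {2, 6, 7, 8}, s ≤ k}:
k:     0  1  2  3  4  5  6  7  8  9 10 11 12 13
g(k):  0  0  1  1  0  0  1  1  2  2  3  3  2  2
The P-positions (g = 0) in 0..13 are 0, 1, 4, 5.

0, 1, 4, 5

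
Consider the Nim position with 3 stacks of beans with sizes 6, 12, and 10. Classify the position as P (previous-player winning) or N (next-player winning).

P-position

In binary:
  0110  (6)
  1100  (12)
  1010  (10)
  ----
  0000  (0)
The nim-sum is 0, so this is a P-position: the player to move is in a losing position under optimal play.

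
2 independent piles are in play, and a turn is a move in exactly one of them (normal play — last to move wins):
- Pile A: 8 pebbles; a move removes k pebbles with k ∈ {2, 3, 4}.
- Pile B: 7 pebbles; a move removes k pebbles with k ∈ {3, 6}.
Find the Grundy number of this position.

Grundy values for pile A (subtraction set {2, 3, 4}):
k:     0  1  2  3  4  5  6  7  8
g(k):  0  0  1  1  2  2  0  0  1
So g(8) = 1.
Grundy values for pile B (subtraction set {3, 6}):
g(0) = mex{} = 0
g(1) = mex{} = 0
g(2) = mex{} = 0
g(3) = mex{0} = 1
g(4) = mex{0} = 1
g(5) = mex{0} = 1
g(6) = mex{0,1} = 2
g(7) = mex{0,1} = 2
So g(7) = 2.
By the Sprague-Grundy theorem, the Grundy value of a sum of independent games is the XOR of the component values.
Combined value = 1 XOR 2 = 3.

3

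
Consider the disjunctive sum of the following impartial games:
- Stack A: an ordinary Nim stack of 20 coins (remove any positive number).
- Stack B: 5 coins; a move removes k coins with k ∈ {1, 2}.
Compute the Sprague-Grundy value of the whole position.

Stack A is a plain Nim stack of size 20, so its Grundy value is 20.
For stack B, compute g(0), g(1), … with moves {1, 2}:
g(0) = mex{} = 0
g(1) = mex{0} = 1
g(2) = mex{0,1} = 2
g(3) = mex{1,2} = 0
g(4) = mex{0,2} = 1
g(5) = mex{0,1} = 2
So g(5) = 2.
The value of a disjunctive sum is the nim-sum of the parts.
Combined value = 20 ⊕ 2 = 22.

22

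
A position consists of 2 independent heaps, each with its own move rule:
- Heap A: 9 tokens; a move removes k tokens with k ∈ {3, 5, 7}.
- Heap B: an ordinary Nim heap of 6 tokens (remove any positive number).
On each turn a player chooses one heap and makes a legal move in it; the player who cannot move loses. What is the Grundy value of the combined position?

For heap A, compute g(0), g(1), … with moves {3, 5, 7}:
g(0) = mex{} = 0
g(1) = mex{} = 0
g(2) = mex{} = 0
g(3) = mex{0} = 1
g(4) = mex{0} = 1
g(5) = mex{0} = 1
g(6) = mex{0,1} = 2
g(7) = mex{0,1} = 2
g(8) = mex{0,1} = 2
g(9) = mex{0,1,2} = 3
So g(9) = 3.
Heap B is a plain Nim heap of size 6, so its Grundy value is 6.
By the Sprague-Grundy theorem, the Grundy value of a sum of independent games is the XOR of the component values.
Combined value = 3 XOR 6 = 5.

5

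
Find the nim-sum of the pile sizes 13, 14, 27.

Compute the nim-sum pairwise:
13 ^ 14 = 3
3 ^ 27 = 24

24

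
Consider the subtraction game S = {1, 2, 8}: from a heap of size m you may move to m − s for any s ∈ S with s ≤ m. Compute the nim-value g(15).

0

Grundy values for subtraction set {1, 2, 8}:
k:     0  1  2  3  4  5  6  7  8  9 10 11 12 13 14 15
g(k):  0  1  2  0  1  2  0  1  2  0  1  2  0  1  2  0
So g(15) = 0.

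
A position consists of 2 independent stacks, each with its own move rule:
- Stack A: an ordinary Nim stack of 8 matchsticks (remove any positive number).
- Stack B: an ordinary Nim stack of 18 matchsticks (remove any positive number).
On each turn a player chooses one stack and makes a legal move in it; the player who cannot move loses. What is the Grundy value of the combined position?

26

Stack A is a plain Nim stack of size 8, so its Grundy value is 8.
Stack B is a plain Nim stack of size 18, so its Grundy value is 18.
The value of a disjunctive sum is the nim-sum of the parts.
Combined value = 8 XOR 18 = 26.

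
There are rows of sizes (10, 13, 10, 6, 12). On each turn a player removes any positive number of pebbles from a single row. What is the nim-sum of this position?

Compute the nim-sum pairwise:
10 ^ 13 = 7
7 ^ 10 = 13
13 ^ 6 = 11
11 ^ 12 = 7

7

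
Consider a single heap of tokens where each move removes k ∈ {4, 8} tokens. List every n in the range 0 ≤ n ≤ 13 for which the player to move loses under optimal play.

Grundy values for subtraction set {4, 8}:
k:     0  1  2  3  4  5  6  7  8  9 10 11 12 13
g(k):  0  0  0  0  1  1  1  1  2  2  2  2  0  0
The P-positions (g = 0) in 0..13 are 0, 1, 2, 3, 12, 13.

0, 1, 2, 3, 12, 13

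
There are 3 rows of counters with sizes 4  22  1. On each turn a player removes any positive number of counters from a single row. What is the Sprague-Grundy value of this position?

19

Compute the nim-sum pairwise:
4 ^ 22 = 18
18 ^ 1 = 19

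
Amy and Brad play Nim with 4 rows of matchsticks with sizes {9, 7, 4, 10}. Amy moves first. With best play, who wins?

Compute the nim-sum pairwise:
9 ^ 7 = 14
14 ^ 4 = 10
10 ^ 10 = 0
The nim-sum is 0, so this is a P-position: the player to move is in a losing position under optimal play; Amy is about to move from it and so loses — Brad wins.

Brad wins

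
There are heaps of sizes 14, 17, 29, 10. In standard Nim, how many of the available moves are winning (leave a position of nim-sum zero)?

3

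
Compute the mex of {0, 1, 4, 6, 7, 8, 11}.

The values 0, 1 are all present; 2 is the first non-negative integer missing from the set.

2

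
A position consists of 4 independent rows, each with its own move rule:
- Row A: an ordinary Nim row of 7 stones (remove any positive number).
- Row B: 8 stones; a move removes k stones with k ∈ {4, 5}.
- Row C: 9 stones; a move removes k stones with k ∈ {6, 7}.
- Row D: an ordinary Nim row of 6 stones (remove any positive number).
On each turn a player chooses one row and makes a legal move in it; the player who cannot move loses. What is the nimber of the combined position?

Row A is a plain Nim row of size 7, so its Grundy value is 7.
Build the Grundy sequence for row B with g(k) = mex{g(k−s) : s ∈ {4, 5}, s ≤ k}:
g(0) = mex{} = 0
g(1) = mex{} = 0
g(2) = mex{} = 0
g(3) = mex{} = 0
g(4) = mex{0} = 1
g(5) = mex{0} = 1
g(6) = mex{0} = 1
g(7) = mex{0} = 1
g(8) = mex{0,1} = 2
So g(8) = 2.
For row C, compute g(0), g(1), … with moves {6, 7}:
k:     0  1  2  3  4  5  6  7  8  9
g(k):  0  0  0  0  0  0  1  1  1  1
So g(9) = 1.
Row D is a plain Nim row of size 6, so its Grundy value is 6.
By the Sprague-Grundy theorem, the Grundy value of a sum of independent games is the XOR of the component values.
Combined value = 7 XOR 2 XOR 1 XOR 6 = 2.

2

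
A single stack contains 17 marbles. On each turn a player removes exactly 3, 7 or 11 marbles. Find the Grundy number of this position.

Compute g(0), g(1), … for moves {3, 7, 11}:
k:     0  1  2  3  4  5  6  7  8  9 10 11 12 13 14 15 16 17
g(k):  0  0  0  1  1  1  0  2  2  1  0  3  2  1  0  0  0  1
So g(17) = 1.

1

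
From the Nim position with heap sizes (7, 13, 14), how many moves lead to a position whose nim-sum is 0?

Compute the nim-sum pairwise:
7 ⊕ 13 = 10
10 ⊕ 14 = 4
The overall nim-sum is X = 4. A heap of size p has a winning move iff p XOR X < p (reduce it to p XOR X).
  7: 7 XOR 4 = 3 < 7 — winning move (to 3).
  13: 13 XOR 4 = 9 < 13 — winning move (to 9).
  14: 14 XOR 4 = 10 < 14 — winning move (to 10).
That gives 3 winning moves.

3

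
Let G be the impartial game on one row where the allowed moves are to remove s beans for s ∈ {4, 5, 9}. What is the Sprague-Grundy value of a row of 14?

0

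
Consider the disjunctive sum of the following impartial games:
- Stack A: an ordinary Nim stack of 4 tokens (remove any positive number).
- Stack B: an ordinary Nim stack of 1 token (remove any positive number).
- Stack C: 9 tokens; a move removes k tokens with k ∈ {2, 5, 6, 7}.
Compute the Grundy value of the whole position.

7

Stack A is a plain Nim stack of size 4, so its Grundy value is 4.
Stack B is a plain Nim stack of size 1, so its Grundy value is 1.
Build the Grundy sequence for stack C with g(k) = mex{g(k−s) : s ∈ {2, 5, 6, 7}, s ≤ k}:
g(0) = mex{} = 0
g(1) = mex{} = 0
g(2) = mex{0} = 1
g(3) = mex{0} = 1
g(4) = mex{1} = 0
g(5) = mex{0,1} = 2
g(6) = mex{0} = 1
g(7) = mex{0,1,2} = 3
g(8) = mex{0,1} = 2
g(9) = mex{0,1,3} = 2
So g(9) = 2.
The value of a disjunctive sum is the nim-sum of the parts.
Combined value = 4 XOR 1 XOR 2 = 7.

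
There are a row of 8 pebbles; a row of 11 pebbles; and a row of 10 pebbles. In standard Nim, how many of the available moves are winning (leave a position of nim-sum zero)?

3

Write each in binary and XOR column by column:
  1000  (8)
  1011  (11)
  1010  (10)
  ----
  1001  (9)
The overall nim-sum is X = 9. A row of size p has a winning move iff p XOR X < p (reduce it to p XOR X).
  8: 8 XOR 9 = 1 < 8 — winning move (to 1).
  11: 11 XOR 9 = 2 < 11 — winning move (to 2).
  10: 10 XOR 9 = 3 < 10 — winning move (to 3).
That gives 3 winning moves.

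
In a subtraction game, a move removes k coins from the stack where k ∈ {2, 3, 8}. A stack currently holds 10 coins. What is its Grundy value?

Compute g(0), g(1), … for moves {2, 3, 8}:
g(0) = mex{} = 0
g(1) = mex{} = 0
g(2) = mex{0} = 1
g(3) = mex{0} = 1
g(4) = mex{0,1} = 2
g(5) = mex{1} = 0
g(6) = mex{1,2} = 0
g(7) = mex{0,2} = 1
g(8) = mex{0} = 1
g(9) = mex{0,1} = 2
g(10) = mex{1} = 0
So g(10) = 0.

0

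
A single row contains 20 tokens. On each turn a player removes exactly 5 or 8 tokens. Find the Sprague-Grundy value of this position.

Compute g(0), g(1), … for moves {5, 8}:
k:     0  1  2  3  4  5  6  7  8  9 10 11 12 13 14 15 16 17 18 19 20
g(k):  0  0  0  0  0  1  1  1  1  1  2  2  2  0  0  0  0  0  1  1  1
So g(20) = 1.

1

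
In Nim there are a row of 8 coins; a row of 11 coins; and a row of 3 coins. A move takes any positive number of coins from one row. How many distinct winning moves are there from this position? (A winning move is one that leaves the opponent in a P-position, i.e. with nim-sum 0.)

0

Compute the nim-sum pairwise:
8 ^ 11 = 3
3 ^ 3 = 0
The nim-sum is already 0, so every move leaves a nonzero nim-sum — there are no winning moves.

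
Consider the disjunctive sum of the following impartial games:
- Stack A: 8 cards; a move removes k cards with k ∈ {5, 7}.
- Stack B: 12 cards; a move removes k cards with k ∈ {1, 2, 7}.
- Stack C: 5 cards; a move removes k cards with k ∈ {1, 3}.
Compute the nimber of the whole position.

0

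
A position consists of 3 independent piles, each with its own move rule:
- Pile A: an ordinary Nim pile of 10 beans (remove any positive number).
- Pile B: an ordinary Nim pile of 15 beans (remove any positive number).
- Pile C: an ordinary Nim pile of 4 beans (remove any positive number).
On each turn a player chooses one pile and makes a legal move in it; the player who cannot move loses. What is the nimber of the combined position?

Pile A is a plain Nim pile of size 10, so its Grundy value is 10.
Pile B is a plain Nim pile of size 15, so its Grundy value is 15.
Pile C is a plain Nim pile of size 4, so its Grundy value is 4.
By the Sprague-Grundy theorem, the Grundy value of a sum of independent games is the XOR of the component values.
Combined value = 10 ⊕ 15 ⊕ 4 = 1.

1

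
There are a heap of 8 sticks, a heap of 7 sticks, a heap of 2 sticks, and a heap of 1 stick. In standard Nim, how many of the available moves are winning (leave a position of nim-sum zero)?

1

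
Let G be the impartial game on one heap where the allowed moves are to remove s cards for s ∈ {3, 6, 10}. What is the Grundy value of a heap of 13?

0

Grundy values for subtraction set {3, 6, 10}:
k:     0  1  2  3  4  5  6  7  8  9 10 11 12 13
g(k):  0  0  0  1  1  1  2  2  2  0  3  3  1  0
So g(13) = 0.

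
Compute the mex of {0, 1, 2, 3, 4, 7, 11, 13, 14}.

5

The values 0, 1, 2, 3, 4 are all present; 5 is the first non-negative integer missing from the set.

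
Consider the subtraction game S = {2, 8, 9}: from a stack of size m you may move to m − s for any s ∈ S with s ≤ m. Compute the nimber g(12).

2

Build the Grundy sequence with g(k) = mex{g(k−s) : s ∈ {2, 8, 9}, s ≤ k}:
k:     0  1  2  3  4  5  6  7  8  9 10 11 12
g(k):  0  0  1  1  0  0  1  1  2  2  3  0  2
So g(12) = 2.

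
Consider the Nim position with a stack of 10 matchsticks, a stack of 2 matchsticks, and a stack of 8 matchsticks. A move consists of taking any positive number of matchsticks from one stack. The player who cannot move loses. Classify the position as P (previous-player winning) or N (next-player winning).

Nim-sum: 10 XOR 2 XOR 8 = 0.
The nim-sum is 0, so this is a P-position: the player to move is in a losing position under optimal play.

P-position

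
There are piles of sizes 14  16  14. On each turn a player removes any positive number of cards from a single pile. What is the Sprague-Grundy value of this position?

Compute the nim-sum pairwise:
14 XOR 16 = 30
30 XOR 14 = 16

16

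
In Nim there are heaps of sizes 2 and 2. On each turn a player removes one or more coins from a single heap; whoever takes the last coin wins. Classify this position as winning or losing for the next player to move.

Losing position

Nim-sum: 2 ^ 2 = 0.
The nim-sum is 0, so this is a P-position: the player to move is in a losing position under optimal play.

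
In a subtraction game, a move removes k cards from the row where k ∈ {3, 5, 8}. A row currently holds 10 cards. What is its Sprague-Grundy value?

3

Grundy values for subtraction set {3, 5, 8}:
g(0) = mex{} = 0
g(1) = mex{} = 0
g(2) = mex{} = 0
g(3) = mex{0} = 1
g(4) = mex{0} = 1
g(5) = mex{0} = 1
g(6) = mex{0,1} = 2
g(7) = mex{0,1} = 2
g(8) = mex{0,1} = 2
g(9) = mex{0,1,2} = 3
g(10) = mex{0,1,2} = 3
So g(10) = 3.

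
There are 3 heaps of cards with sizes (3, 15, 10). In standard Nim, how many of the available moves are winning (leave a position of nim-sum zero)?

1

Nim-sum: 3 XOR 15 XOR 10 = 6.
The overall nim-sum is X = 6. A heap of size p has a winning move iff p XOR X < p (reduce it to p XOR X).
  3: 3 XOR 6 = 5 ≥ 3 — no move.
  15: 15 XOR 6 = 9 < 15 — winning move (to 9).
  10: 10 XOR 6 = 12 ≥ 10 — no move.
That gives 1 winning move.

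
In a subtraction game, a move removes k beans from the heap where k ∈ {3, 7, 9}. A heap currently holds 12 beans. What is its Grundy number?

0

Build the Grundy sequence with g(k) = mex{g(k−s) : s ∈ {3, 7, 9}, s ≤ k}:
g(0) = mex{} = 0
g(1) = mex{} = 0
g(2) = mex{} = 0
g(3) = mex{0} = 1
g(4) = mex{0} = 1
g(5) = mex{0} = 1
g(6) = mex{1} = 0
g(7) = mex{0,1} = 2
g(8) = mex{0,1} = 2
g(9) = mex{0} = 1
g(10) = mex{0,1,2} = 3
g(11) = mex{0,1,2} = 3
g(12) = mex{1} = 0
So g(12) = 0.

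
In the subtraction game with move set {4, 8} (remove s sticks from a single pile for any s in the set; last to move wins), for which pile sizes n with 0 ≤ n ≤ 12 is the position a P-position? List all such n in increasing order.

0, 1, 2, 3, 12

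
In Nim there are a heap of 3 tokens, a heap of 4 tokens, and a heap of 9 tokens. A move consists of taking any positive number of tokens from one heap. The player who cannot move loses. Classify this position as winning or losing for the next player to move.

Winning position

Write each in binary and XOR column by column:
  0011  (3)
  0100  (4)
  1001  (9)
  ----
  1110  (14)
The nim-sum is 14 ≠ 0, so this is an N-position: the player to move can win.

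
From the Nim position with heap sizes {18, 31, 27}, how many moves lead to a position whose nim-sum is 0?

3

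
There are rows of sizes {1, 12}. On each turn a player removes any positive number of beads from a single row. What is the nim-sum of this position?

Bitwise XOR of the heap sizes:
  0001  (1)
  1100  (12)
  ----
  1101  (13)

13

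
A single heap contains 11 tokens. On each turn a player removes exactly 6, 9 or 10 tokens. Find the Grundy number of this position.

1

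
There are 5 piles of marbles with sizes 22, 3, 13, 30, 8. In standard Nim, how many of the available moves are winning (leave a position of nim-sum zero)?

Write each in binary and XOR column by column:
  10110  (22)
  00011  (3)
  01101  (13)
  11110  (30)
  01000  (8)
  -----
  01110  (14)
The overall nim-sum is X = 14. A pile of size p has a winning move iff p XOR X < p (reduce it to p XOR X).
  22: 22 XOR 14 = 24 ≥ 22 — no move.
  3: 3 XOR 14 = 13 ≥ 3 — no move.
  13: 13 XOR 14 = 3 < 13 — winning move (to 3).
  30: 30 XOR 14 = 16 < 30 — winning move (to 16).
  8: 8 XOR 14 = 6 < 8 — winning move (to 6).
That gives 3 winning moves.

3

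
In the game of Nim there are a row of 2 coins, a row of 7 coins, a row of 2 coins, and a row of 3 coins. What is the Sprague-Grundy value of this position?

Nim-sum: 2 XOR 7 XOR 2 XOR 3 = 4.

4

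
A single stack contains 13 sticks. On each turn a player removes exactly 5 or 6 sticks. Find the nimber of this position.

Compute g(0), g(1), … for moves {5, 6}:
g(0) = mex{} = 0
g(1) = mex{} = 0
g(2) = mex{} = 0
g(3) = mex{} = 0
g(4) = mex{} = 0
g(5) = mex{0} = 1
g(6) = mex{0} = 1
g(7) = mex{0} = 1
g(8) = mex{0} = 1
g(9) = mex{0} = 1
g(10) = mex{0,1} = 2
g(11) = mex{1} = 0
g(12) = mex{1} = 0
g(13) = mex{1} = 0
So g(13) = 0.

0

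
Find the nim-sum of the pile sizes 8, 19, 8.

19

Nim-sum: 8 ^ 19 ^ 8 = 19.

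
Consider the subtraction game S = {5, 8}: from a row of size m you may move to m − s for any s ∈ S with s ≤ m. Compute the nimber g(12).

2

Grundy values for subtraction set {5, 8}:
g(0) = mex{} = 0
g(1) = mex{} = 0
g(2) = mex{} = 0
g(3) = mex{} = 0
g(4) = mex{} = 0
g(5) = mex{0} = 1
g(6) = mex{0} = 1
g(7) = mex{0} = 1
g(8) = mex{0} = 1
g(9) = mex{0} = 1
g(10) = mex{0,1} = 2
g(11) = mex{0,1} = 2
g(12) = mex{0,1} = 2
So g(12) = 2.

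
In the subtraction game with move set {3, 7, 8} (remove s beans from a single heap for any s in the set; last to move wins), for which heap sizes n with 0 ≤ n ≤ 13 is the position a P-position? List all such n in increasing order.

0, 1, 2, 6, 11, 12

Grundy values for subtraction set {3, 7, 8}:
k:     0  1  2  3  4  5  6  7  8  9 10 11 12 13
g(k):  0  0  0  1  1  1  0  2  2  1  3  0  0  2
The P-positions (g = 0) in 0..13 are 0, 1, 2, 6, 11, 12.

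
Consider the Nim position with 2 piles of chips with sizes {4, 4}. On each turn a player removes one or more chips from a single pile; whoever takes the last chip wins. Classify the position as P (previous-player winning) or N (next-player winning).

Compute the nim-sum pairwise:
4 ⊕ 4 = 0
The nim-sum is 0, so this is a P-position: the player to move is in a losing position under optimal play.

P-position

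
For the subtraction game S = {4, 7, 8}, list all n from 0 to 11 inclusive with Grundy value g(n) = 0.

0, 1, 2, 3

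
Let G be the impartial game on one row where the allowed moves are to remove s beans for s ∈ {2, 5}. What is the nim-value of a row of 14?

0

Grundy values for subtraction set {2, 5}:
k:     0  1  2  3  4  5  6  7  8  9 10 11 12 13 14
g(k):  0  0  1  1  0  2  1  0  0  1  1  0  2  1  0
So g(14) = 0.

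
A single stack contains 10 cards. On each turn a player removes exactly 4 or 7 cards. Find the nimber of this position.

2

Compute g(0), g(1), … for moves {4, 7}:
g(0) = mex{} = 0
g(1) = mex{} = 0
g(2) = mex{} = 0
g(3) = mex{} = 0
g(4) = mex{0} = 1
g(5) = mex{0} = 1
g(6) = mex{0} = 1
g(7) = mex{0} = 1
g(8) = mex{0,1} = 2
g(9) = mex{0,1} = 2
g(10) = mex{0,1} = 2
So g(10) = 2.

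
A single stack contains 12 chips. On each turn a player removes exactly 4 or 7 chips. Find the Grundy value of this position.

Grundy values for subtraction set {4, 7}:
k:     0  1  2  3  4  5  6  7  8  9 10 11 12
g(k):  0  0  0  0  1  1  1  1  2  2  2  0  0
So g(12) = 0.

0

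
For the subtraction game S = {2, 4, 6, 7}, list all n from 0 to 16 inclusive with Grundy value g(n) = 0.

0, 1, 9, 10

Grundy values for subtraction set {2, 4, 6, 7}:
k:     0  1  2  3  4  5  6  7  8  9 10 11 12 13 14 15 16
g(k):  0  0  1  1  2  2  3  3  4  0  0  1  1  2  2  3  3
The P-positions (g = 0) in 0..16 are 0, 1, 9, 10.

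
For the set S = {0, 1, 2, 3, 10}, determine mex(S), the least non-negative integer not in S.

The values 0, 1, 2, 3 are all present; 4 is the first non-negative integer missing from the set.

4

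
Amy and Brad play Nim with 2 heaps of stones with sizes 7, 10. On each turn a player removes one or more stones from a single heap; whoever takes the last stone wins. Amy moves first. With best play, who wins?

Compute the nim-sum pairwise:
7 ^ 10 = 13
The nim-sum is 13 ≠ 0, so this is an N-position: the player to move can win; Amy has a winning move.

Amy wins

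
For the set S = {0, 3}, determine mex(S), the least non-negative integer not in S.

0 is in the set but 1 is not, so the mex is 1.

1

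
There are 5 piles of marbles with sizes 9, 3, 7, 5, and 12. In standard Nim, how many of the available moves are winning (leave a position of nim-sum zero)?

Compute the nim-sum pairwise:
9 ^ 3 = 10
10 ^ 7 = 13
13 ^ 5 = 8
8 ^ 12 = 4
The overall nim-sum is X = 4. A pile of size p has a winning move iff p XOR X < p (reduce it to p XOR X).
  9: 9 XOR 4 = 13 ≥ 9 — no move.
  3: 3 XOR 4 = 7 ≥ 3 — no move.
  7: 7 XOR 4 = 3 < 7 — winning move (to 3).
  5: 5 XOR 4 = 1 < 5 — winning move (to 1).
  12: 12 XOR 4 = 8 < 12 — winning move (to 8).
That gives 3 winning moves.

3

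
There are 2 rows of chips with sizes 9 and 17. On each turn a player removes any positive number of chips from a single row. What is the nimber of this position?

Nim-sum: 9 XOR 17 = 24.

24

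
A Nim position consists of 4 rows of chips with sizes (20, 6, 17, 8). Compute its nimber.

11

Compute the nim-sum pairwise:
20 XOR 6 = 18
18 XOR 17 = 3
3 XOR 8 = 11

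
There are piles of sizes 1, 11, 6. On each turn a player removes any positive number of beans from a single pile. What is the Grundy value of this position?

Compute the nim-sum pairwise:
1 ⊕ 11 = 10
10 ⊕ 6 = 12

12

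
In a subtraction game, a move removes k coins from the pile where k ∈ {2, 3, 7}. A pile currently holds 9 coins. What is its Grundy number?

2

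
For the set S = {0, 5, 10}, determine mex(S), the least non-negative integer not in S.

0 is in the set but 1 is not, so the mex is 1.

1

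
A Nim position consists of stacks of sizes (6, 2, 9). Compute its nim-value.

Nim-sum: 6 ^ 2 ^ 9 = 13.

13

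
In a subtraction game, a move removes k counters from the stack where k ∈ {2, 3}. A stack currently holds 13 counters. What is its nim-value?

1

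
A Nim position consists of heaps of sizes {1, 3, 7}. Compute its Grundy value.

5

Write each in binary and XOR column by column:
  001  (1)
  011  (3)
  111  (7)
  ---
  101  (5)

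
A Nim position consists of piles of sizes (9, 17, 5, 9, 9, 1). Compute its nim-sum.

28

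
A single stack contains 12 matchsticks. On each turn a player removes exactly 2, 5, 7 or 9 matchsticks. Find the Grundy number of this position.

Build the Grundy sequence with g(k) = mex{g(k−s) : s ∈ {2, 5, 7, 9}, s ≤ k}:
k:     0  1  2  3  4  5  6  7  8  9 10 11 12
g(k):  0  0  1  1  0  2  1  3  2  2  3  3  0
So g(12) = 0.

0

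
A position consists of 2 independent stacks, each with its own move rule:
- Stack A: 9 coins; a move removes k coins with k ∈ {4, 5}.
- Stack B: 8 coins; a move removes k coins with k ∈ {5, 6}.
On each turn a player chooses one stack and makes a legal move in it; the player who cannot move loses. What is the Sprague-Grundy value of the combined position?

Build the Grundy sequence for stack A with g(k) = mex{g(k−s) : s ∈ {4, 5}, s ≤ k}:
k:     0  1  2  3  4  5  6  7  8  9
g(k):  0  0  0  0  1  1  1  1  2  0
So g(9) = 0.
For stack B, compute g(0), g(1), … with moves {5, 6}:
k:     0  1  2  3  4  5  6  7  8
g(k):  0  0  0  0  0  1  1  1  1
So g(8) = 1.
The value of a disjunctive sum is the nim-sum of the parts.
Combined value = 0 XOR 1 = 1.

1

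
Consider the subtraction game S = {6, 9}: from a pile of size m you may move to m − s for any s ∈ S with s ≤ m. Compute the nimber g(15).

Compute g(0), g(1), … for moves {6, 9}:
k:     0  1  2  3  4  5  6  7  8  9 10 11 12 13 14 15
g(k):  0  0  0  0  0  0  1  1  1  1  1  1  2  2  2  0
So g(15) = 0.

0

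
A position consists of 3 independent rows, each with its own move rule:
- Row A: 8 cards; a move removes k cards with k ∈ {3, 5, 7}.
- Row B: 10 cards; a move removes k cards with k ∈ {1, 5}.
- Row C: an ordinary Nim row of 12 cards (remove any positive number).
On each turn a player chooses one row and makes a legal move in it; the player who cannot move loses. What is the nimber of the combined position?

14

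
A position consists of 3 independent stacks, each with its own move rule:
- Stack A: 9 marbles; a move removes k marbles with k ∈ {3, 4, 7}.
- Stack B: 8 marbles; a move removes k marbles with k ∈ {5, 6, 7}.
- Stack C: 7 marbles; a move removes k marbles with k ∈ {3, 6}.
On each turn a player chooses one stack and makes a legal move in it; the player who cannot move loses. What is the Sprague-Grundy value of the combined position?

Build the Grundy sequence for stack A with g(k) = mex{g(k−s) : s ∈ {3, 4, 7}, s ≤ k}:
k:     0  1  2  3  4  5  6  7  8  9
g(k):  0  0  0  1  1  1  2  2  2  3
So g(9) = 3.
For stack B, compute g(0), g(1), … with moves {5, 6, 7}:
k:     0  1  2  3  4  5  6  7  8
g(k):  0  0  0  0  0  1  1  1  1
So g(8) = 1.
Build the Grundy sequence for stack C with g(k) = mex{g(k−s) : s ∈ {3, 6}, s ≤ k}:
k:     0  1  2  3  4  5  6  7
g(k):  0  0  0  1  1  1  2  2
So g(7) = 2.
The value of a disjunctive sum is the nim-sum of the parts.
Combined value = 3 XOR 1 XOR 2 = 0.

0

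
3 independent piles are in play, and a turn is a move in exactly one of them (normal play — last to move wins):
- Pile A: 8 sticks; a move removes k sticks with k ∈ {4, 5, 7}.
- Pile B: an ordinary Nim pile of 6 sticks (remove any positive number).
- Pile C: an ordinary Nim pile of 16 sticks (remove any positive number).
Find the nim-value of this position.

Grundy values for pile A (subtraction set {4, 5, 7}):
g(0) = mex{} = 0
g(1) = mex{} = 0
g(2) = mex{} = 0
g(3) = mex{} = 0
g(4) = mex{0} = 1
g(5) = mex{0} = 1
g(6) = mex{0} = 1
g(7) = mex{0} = 1
g(8) = mex{0,1} = 2
So g(8) = 2.
Pile B is a plain Nim pile of size 6, so its Grundy value is 6.
Pile C is a plain Nim pile of size 16, so its Grundy value is 16.
By the Sprague-Grundy theorem, the Grundy value of a sum of independent games is the XOR of the component values.
Combined value = 2 ⊕ 6 ⊕ 16 = 20.

20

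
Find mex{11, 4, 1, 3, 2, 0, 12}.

5

The values 0, 1, 2, 3, 4 are all present; 5 is the first non-negative integer missing from the set.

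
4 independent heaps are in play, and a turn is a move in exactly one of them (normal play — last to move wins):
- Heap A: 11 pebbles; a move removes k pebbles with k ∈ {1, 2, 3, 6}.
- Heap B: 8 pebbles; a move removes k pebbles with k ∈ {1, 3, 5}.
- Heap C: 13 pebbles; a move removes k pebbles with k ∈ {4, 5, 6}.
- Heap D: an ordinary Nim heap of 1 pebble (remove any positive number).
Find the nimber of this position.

For heap A, compute g(0), g(1), … with moves {1, 2, 3, 6}:
k:     0  1  2  3  4  5  6  7  8  9 10 11
g(k):  0  1  2  3  0  1  2  3  0  1  2  3
So g(11) = 3.
Grundy values for heap B (subtraction set {1, 3, 5}):
k:     0  1  2  3  4  5  6  7  8
g(k):  0  1  0  1  0  1  0  1  0
So g(8) = 0.
For heap C, compute g(0), g(1), … with moves {4, 5, 6}:
g(0) = mex{} = 0
g(1) = mex{} = 0
g(2) = mex{} = 0
g(3) = mex{} = 0
g(4) = mex{0} = 1
g(5) = mex{0} = 1
g(6) = mex{0} = 1
g(7) = mex{0} = 1
g(8) = mex{0,1} = 2
g(9) = mex{0,1} = 2
g(10) = mex{1} = 0
g(11) = mex{1} = 0
g(12) = mex{1,2} = 0
g(13) = mex{1,2} = 0
So g(13) = 0.
Heap D is a plain Nim heap of size 1, so its Grundy value is 1.
The value of a disjunctive sum is the nim-sum of the parts.
Combined value = 3 XOR 0 XOR 0 XOR 1 = 2.

2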